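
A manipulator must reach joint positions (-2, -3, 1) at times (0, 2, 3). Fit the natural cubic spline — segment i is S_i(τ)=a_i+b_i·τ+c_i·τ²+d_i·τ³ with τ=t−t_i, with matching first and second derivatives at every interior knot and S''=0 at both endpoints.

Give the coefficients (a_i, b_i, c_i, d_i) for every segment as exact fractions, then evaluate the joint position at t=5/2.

  seg 0: a=-2 b=-2 c=0 d=3/8
  seg 1: a=-3 b=5/2 c=9/4 d=-3/4
S(5/2) = -41/32

Δ: Δ0=-1/2, Δ1=4
row 1: diag=6, rhs=27; c'=1/6, d'=9/2
back: M1=9/2
M: M0=0, M1=9/2, M2=0
seg 0: a=-2, c=M0/2=0, d=(M1−M0)/(6·2)=3/8, b=Δ0−h0·(2M0+M1)/6=-2
seg 1: a=-3, c=M1/2=9/4, d=(M2−M1)/(6·1)=-3/4, b=Δ1−h1·(2M1+M2)/6=5/2
t_q=5/2 → seg 1, τ=1/2; S=-3+5/2·τ+9/4·τ²+-3/4·τ³=-41/32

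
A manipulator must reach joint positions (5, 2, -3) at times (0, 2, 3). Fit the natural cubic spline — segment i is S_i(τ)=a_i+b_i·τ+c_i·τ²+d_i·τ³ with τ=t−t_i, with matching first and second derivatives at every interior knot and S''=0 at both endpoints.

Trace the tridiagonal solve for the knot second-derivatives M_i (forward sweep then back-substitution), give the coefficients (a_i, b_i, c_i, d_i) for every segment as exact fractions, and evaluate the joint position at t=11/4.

Δ: Δ0=-3/2, Δ1=-5
row 1: diag=6, rhs=-21; c'=1/6, d'=-7/2
back: M1=-7/2
M: M0=0, M1=-7/2, M2=0
seg 0: a=5, c=M0/2=0, d=(M1−M0)/(6·2)=-7/24, b=Δ0−h0·(2M0+M1)/6=-1/3
seg 1: a=2, c=M1/2=-7/4, d=(M2−M1)/(6·1)=7/12, b=Δ1−h1·(2M1+M2)/6=-23/6
t_q=11/4 → seg 1, τ=3/4; S=2+-23/6·τ+-7/4·τ²+7/12·τ³=-413/256

  seg 0: a=5 b=-1/3 c=0 d=-7/24
  seg 1: a=2 b=-23/6 c=-7/4 d=7/12
S(11/4) = -413/256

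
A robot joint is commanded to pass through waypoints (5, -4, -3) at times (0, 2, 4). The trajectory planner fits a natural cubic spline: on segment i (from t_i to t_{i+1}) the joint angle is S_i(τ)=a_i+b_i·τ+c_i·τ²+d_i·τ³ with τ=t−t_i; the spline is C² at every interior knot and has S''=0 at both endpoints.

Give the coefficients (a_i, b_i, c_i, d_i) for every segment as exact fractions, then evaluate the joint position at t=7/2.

  seg 0: a=5 b=-23/4 c=0 d=5/16
  seg 1: a=-4 b=-2 c=15/8 d=-5/16
S(7/2) = -491/128

Δ: Δ0=-9/2, Δ1=1/2
row 1: diag=8, rhs=30; c'=1/4, d'=15/4
back: M1=15/4
M: M0=0, M1=15/4, M2=0
seg 0: a=5, c=M0/2=0, d=(M1−M0)/(6·2)=5/16, b=Δ0−h0·(2M0+M1)/6=-23/4
seg 1: a=-4, c=M1/2=15/8, d=(M2−M1)/(6·2)=-5/16, b=Δ1−h1·(2M1+M2)/6=-2
t_q=7/2 → seg 1, τ=3/2; S=-4+-2·τ+15/8·τ²+-5/16·τ³=-491/128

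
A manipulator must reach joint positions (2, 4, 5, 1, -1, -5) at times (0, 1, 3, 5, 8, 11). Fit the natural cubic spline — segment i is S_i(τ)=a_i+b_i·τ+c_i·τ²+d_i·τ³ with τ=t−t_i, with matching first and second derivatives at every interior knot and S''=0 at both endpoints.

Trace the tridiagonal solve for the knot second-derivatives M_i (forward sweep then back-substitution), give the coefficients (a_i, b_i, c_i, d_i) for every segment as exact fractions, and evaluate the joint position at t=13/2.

Δ: Δ0=2, Δ1=1/2, Δ2=-2, Δ3=-2/3, Δ4=-4/3
row 1: diag=6, rhs=-9; c'=1/3, d'=-3/2
row 2: denom=8−2·1/3=22/3; d'=(-15−2·-3/2)/(22/3)=-18/11
row 3: denom=10−2·3/11=104/11; d'=(8−2·-18/11)/(104/11)=31/26
row 4: denom=12−3·33/104=1149/104; d'=(-4−3·31/26)/(1149/104)=-788/1149
back: M4=-788/1149
back: M3=31/26−33/104·-788/1149=540/383
back: M2=-18/11−3/11·540/383=-774/383
back: M1=-3/2−1/3·-774/383=-633/766
M: M0=0, M1=-633/766, M2=-774/383, M3=540/383, M4=-788/1149, M5=0
seg 0: a=2, c=M0/2=0, d=(M1−M0)/(6·1)=-211/1532, b=Δ0−h0·(2M0+M1)/6=3275/1532
seg 1: a=4, c=M1/2=-633/1532, d=(M2−M1)/(6·2)=-305/3064, b=Δ1−h1·(2M1+M2)/6=1321/766
seg 2: a=5, c=M2/2=-387/383, d=(M3−M2)/(6·2)=219/766, b=Δ2−h2·(2M2+M3)/6=-430/383
seg 3: a=1, c=M3/2=270/383, d=(M4−M3)/(6·3)=-1204/10341, b=Δ3−h3·(2M3+M4)/6=-664/383
seg 4: a=-1, c=M4/2=-394/1149, d=(M5−M4)/(6·3)=394/10341, b=Δ4−h4·(2M4+M5)/6=-248/383
t_q=13/2 → seg 3, τ=3/2; S=1+-664/383·τ+270/383·τ²+-1204/10341·τ³=-156/383

  seg 0: a=2 b=3275/1532 c=0 d=-211/1532
  seg 1: a=4 b=1321/766 c=-633/1532 d=-305/3064
  seg 2: a=5 b=-430/383 c=-387/383 d=219/766
  seg 3: a=1 b=-664/383 c=270/383 d=-1204/10341
  seg 4: a=-1 b=-248/383 c=-394/1149 d=394/10341
S(13/2) = -156/383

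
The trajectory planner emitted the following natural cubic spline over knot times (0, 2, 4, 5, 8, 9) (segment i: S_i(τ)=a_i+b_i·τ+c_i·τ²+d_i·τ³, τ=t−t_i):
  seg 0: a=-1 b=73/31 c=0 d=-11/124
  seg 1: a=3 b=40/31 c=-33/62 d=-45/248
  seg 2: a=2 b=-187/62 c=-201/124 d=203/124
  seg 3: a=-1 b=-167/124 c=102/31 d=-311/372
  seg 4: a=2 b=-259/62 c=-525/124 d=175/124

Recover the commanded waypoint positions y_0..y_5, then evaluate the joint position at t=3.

y_0 = S_0(0) = a_0 = -1
y_1 = S_1(0) = a_1 = 3
y_2 = S_2(0) = a_2 = 2
y_3 = S_3(0) = a_3 = -1
y_4 = S_4(0) = a_4 = 2
y_5 = S_4(1) = -5
t_q=3 is in segment 1 (τ=1); S_1(τ)=887/248

y_0=-1 y_1=3 y_2=2 y_3=-1 y_4=2 y_5=-5
S(3) = 887/248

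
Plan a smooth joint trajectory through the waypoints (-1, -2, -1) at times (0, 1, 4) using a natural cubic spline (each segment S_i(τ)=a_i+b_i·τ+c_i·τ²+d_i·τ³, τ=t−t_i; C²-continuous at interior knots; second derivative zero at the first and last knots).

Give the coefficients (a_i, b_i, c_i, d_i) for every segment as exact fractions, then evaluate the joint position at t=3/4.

  seg 0: a=-1 b=-7/6 c=0 d=1/6
  seg 1: a=-2 b=-2/3 c=1/2 d=-1/18
S(3/4) = -231/128

Δ: Δ0=-1, Δ1=1/3
row 1: diag=8, rhs=8; c'=3/8, d'=1
back: M1=1
M: M0=0, M1=1, M2=0
seg 0: a=-1, c=M0/2=0, d=(M1−M0)/(6·1)=1/6, b=Δ0−h0·(2M0+M1)/6=-7/6
seg 1: a=-2, c=M1/2=1/2, d=(M2−M1)/(6·3)=-1/18, b=Δ1−h1·(2M1+M2)/6=-2/3
t_q=3/4 → seg 0, τ=3/4; S=-1+-7/6·τ+0·τ²+1/6·τ³=-231/128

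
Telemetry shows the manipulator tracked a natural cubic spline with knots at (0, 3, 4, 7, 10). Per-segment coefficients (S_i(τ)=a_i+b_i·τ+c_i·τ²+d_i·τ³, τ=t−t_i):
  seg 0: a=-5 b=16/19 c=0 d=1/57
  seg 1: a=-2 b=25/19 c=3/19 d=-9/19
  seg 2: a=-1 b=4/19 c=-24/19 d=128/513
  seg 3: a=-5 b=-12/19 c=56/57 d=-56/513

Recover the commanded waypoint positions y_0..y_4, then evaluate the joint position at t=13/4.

y_0=-5 y_1=-2 y_2=-1 y_3=-5 y_4=-1
S(13/4) = -2029/1216

y_0 = S_0(0) = a_0 = -5
y_1 = S_1(0) = a_1 = -2
y_2 = S_2(0) = a_2 = -1
y_3 = S_3(0) = a_3 = -5
y_4 = S_3(3) = -1
t_q=13/4 is in segment 1 (τ=1/4); S_1(τ)=-2029/1216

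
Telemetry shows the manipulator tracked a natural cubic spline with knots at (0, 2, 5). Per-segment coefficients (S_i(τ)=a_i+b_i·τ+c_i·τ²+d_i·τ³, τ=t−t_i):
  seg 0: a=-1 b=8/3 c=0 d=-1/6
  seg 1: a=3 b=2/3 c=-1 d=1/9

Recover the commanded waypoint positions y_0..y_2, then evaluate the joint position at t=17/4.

y_0 = S_0(0) = a_0 = -1
y_1 = S_1(0) = a_1 = 3
y_2 = S_1(3) = -1
t_q=17/4 is in segment 1 (τ=9/4); S_1(τ)=45/64

y_0=-1 y_1=3 y_2=-1
S(17/4) = 45/64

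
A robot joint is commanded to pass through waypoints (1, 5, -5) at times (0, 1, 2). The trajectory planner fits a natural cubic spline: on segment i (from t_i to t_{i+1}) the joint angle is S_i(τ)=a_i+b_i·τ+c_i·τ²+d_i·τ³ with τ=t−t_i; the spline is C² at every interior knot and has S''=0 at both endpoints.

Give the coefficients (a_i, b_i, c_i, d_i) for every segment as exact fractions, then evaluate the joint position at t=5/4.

Δ: Δ0=4, Δ1=-10
row 1: diag=4, rhs=-84; c'=1/4, d'=-21
back: M1=-21
M: M0=0, M1=-21, M2=0
seg 0: a=1, c=M0/2=0, d=(M1−M0)/(6·1)=-7/2, b=Δ0−h0·(2M0+M1)/6=15/2
seg 1: a=5, c=M1/2=-21/2, d=(M2−M1)/(6·1)=7/2, b=Δ1−h1·(2M1+M2)/6=-3
t_q=5/4 → seg 1, τ=1/4; S=5+-3·τ+-21/2·τ²+7/2·τ³=467/128

  seg 0: a=1 b=15/2 c=0 d=-7/2
  seg 1: a=5 b=-3 c=-21/2 d=7/2
S(5/4) = 467/128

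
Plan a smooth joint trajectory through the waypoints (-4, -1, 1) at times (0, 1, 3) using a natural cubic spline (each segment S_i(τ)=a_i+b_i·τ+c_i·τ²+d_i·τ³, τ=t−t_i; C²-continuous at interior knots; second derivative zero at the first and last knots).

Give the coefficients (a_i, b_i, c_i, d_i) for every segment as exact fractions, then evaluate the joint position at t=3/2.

  seg 0: a=-4 b=10/3 c=0 d=-1/3
  seg 1: a=-1 b=7/3 c=-1 d=1/6
S(3/2) = -1/16

Δ: Δ0=3, Δ1=1
row 1: diag=6, rhs=-12; c'=1/3, d'=-2
back: M1=-2
M: M0=0, M1=-2, M2=0
seg 0: a=-4, c=M0/2=0, d=(M1−M0)/(6·1)=-1/3, b=Δ0−h0·(2M0+M1)/6=10/3
seg 1: a=-1, c=M1/2=-1, d=(M2−M1)/(6·2)=1/6, b=Δ1−h1·(2M1+M2)/6=7/3
t_q=3/2 → seg 1, τ=1/2; S=-1+7/3·τ+-1·τ²+1/6·τ³=-1/16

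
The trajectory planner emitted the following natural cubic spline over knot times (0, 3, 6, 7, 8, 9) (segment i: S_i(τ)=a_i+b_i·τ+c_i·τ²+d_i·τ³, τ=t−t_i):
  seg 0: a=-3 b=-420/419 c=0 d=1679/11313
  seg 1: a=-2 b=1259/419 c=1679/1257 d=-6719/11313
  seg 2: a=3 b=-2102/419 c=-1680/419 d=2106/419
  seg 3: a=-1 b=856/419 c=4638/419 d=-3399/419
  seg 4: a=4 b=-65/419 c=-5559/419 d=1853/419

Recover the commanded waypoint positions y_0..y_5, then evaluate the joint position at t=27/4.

y_0=-3 y_1=-2 y_2=3 y_3=-1 y_4=4 y_5=-5
S(27/4) = -12033/13408

y_0 = S_0(0) = a_0 = -3
y_1 = S_1(0) = a_1 = -2
y_2 = S_2(0) = a_2 = 3
y_3 = S_3(0) = a_3 = -1
y_4 = S_4(0) = a_4 = 4
y_5 = S_4(1) = -5
t_q=27/4 is in segment 2 (τ=3/4); S_2(τ)=-12033/13408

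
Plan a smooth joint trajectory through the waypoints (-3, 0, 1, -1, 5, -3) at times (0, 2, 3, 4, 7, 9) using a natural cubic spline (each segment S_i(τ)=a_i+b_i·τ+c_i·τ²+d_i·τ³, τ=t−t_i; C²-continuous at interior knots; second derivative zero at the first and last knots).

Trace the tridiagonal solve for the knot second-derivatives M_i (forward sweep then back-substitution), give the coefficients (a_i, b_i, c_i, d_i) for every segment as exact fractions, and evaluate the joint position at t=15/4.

Δ: Δ0=3/2, Δ1=1, Δ2=-2, Δ3=2, Δ4=-4
row 1: diag=6, rhs=-3; c'=1/6, d'=-1/2
row 2: denom=4−1·1/6=23/6; d'=(-18−1·-1/2)/(23/6)=-105/23
row 3: denom=8−1·6/23=178/23; d'=(24−1·-105/23)/(178/23)=657/178
row 4: denom=10−3·69/178=1573/178; d'=(-36−3·657/178)/(1573/178)=-8379/1573
back: M4=-8379/1573
back: M3=657/178−69/178·-8379/1573=9054/1573
back: M2=-105/23−6/23·9054/1573=-9543/1573
back: M1=-1/2−1/6·-9543/1573=804/1573
M: M0=0, M1=804/1573, M2=-9543/1573, M3=9054/1573, M4=-8379/1573, M5=0
seg 0: a=-3, c=M0/2=0, d=(M1−M0)/(6·2)=67/1573, b=Δ0−h0·(2M0+M1)/6=4183/3146
seg 1: a=0, c=M1/2=402/1573, d=(M2−M1)/(6·1)=-3449/3146, b=Δ1−h1·(2M1+M2)/6=5791/3146
seg 2: a=1, c=M2/2=-9543/3146, d=(M3−M2)/(6·1)=6199/3146, b=Δ2−h2·(2M2+M3)/6=-134/143
seg 3: a=-1, c=M3/2=4527/1573, d=(M4−M3)/(6·3)=-149/242, b=Δ3−h3·(2M3+M4)/6=-3437/3146
seg 4: a=5, c=M4/2=-8379/3146, d=(M5−M4)/(6·2)=2793/6292, b=Δ4−h4·(2M4+M5)/6=-706/1573
t_q=15/4 → seg 2, τ=3/4; S=1+-134/143·τ+-9543/3146·τ²+6199/3146·τ³=-116335/201344

  seg 0: a=-3 b=4183/3146 c=0 d=67/1573
  seg 1: a=0 b=5791/3146 c=402/1573 d=-3449/3146
  seg 2: a=1 b=-134/143 c=-9543/3146 d=6199/3146
  seg 3: a=-1 b=-3437/3146 c=4527/1573 d=-149/242
  seg 4: a=5 b=-706/1573 c=-8379/3146 d=2793/6292
S(15/4) = -116335/201344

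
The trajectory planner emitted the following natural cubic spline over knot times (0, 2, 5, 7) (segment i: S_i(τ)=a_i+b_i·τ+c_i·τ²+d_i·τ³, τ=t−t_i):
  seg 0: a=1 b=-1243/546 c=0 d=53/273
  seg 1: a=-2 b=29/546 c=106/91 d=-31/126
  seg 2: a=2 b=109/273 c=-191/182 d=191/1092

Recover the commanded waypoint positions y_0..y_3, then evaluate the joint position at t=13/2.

y_0 = S_0(0) = a_0 = 1
y_1 = S_1(0) = a_1 = -2
y_2 = S_2(0) = a_2 = 2
y_3 = S_2(2) = 0
t_q=13/2 is in segment 2 (τ=3/2); S_2(τ)=2411/2912

y_0=1 y_1=-2 y_2=2 y_3=0
S(13/2) = 2411/2912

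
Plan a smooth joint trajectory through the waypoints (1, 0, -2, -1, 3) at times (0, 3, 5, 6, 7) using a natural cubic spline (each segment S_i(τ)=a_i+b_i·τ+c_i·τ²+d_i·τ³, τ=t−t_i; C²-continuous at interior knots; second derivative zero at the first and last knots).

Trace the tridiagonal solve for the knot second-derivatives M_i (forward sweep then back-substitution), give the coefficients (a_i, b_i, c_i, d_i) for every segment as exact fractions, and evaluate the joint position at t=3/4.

Δ: Δ0=-1/3, Δ1=-1, Δ2=1, Δ3=4
row 1: diag=10, rhs=-4; c'=1/5, d'=-2/5
row 2: denom=6−2·1/5=28/5; d'=(12−2·-2/5)/(28/5)=16/7
row 3: denom=4−1·5/28=107/28; d'=(18−1·16/7)/(107/28)=440/107
back: M3=440/107
back: M2=16/7−5/28·440/107=166/107
back: M1=-2/5−1/5·166/107=-76/107
M: M0=0, M1=-76/107, M2=166/107, M3=440/107, M4=0
seg 0: a=1, c=M0/2=0, d=(M1−M0)/(6·3)=-38/963, b=Δ0−h0·(2M0+M1)/6=7/321
seg 1: a=0, c=M1/2=-38/107, d=(M2−M1)/(6·2)=121/642, b=Δ1−h1·(2M1+M2)/6=-335/321
seg 2: a=-2, c=M2/2=83/107, d=(M3−M2)/(6·1)=137/321, b=Δ2−h2·(2M2+M3)/6=-65/321
seg 3: a=-1, c=M3/2=220/107, d=(M4−M3)/(6·1)=-220/321, b=Δ3−h3·(2M3+M4)/6=844/321
t_q=3/4 → seg 0, τ=3/4; S=1+7/321·τ+0·τ²+-38/963·τ³=3423/3424

  seg 0: a=1 b=7/321 c=0 d=-38/963
  seg 1: a=0 b=-335/321 c=-38/107 d=121/642
  seg 2: a=-2 b=-65/321 c=83/107 d=137/321
  seg 3: a=-1 b=844/321 c=220/107 d=-220/321
S(3/4) = 3423/3424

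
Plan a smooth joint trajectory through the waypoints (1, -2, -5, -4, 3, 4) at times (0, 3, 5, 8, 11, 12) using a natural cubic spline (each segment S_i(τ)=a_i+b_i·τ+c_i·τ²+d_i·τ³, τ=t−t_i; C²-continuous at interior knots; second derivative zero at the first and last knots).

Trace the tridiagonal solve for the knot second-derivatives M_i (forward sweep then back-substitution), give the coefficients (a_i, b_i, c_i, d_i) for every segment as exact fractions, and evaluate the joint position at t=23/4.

  seg 0: a=1 b=-973/1272 c=0 d=-299/11448
  seg 1: a=-2 b=-935/636 c=-299/1272 d=35/318
  seg 2: a=-5 b=-231/212 c=541/1272 d=187/11448
  seg 3: a=-4 b=807/424 c=91/159 d=-1637/11448
  seg 4: a=3 b=313/212 c=-303/424 d=101/424
S(23/4) = -151177/27136

Δ: Δ0=-1, Δ1=-3/2, Δ2=1/3, Δ3=7/3, Δ4=1
row 1: diag=10, rhs=-3; c'=1/5, d'=-3/10
row 2: denom=10−2·1/5=48/5; d'=(11−2·-3/10)/(48/5)=29/24
row 3: denom=12−3·5/16=177/16; d'=(12−3·29/24)/(177/16)=134/177
row 4: denom=8−3·16/59=424/59; d'=(-8−3·134/177)/(424/59)=-303/212
back: M4=-303/212
back: M3=134/177−16/59·-303/212=182/159
back: M2=29/24−5/16·182/159=541/636
back: M1=-3/10−1/5·541/636=-299/636
M: M0=0, M1=-299/636, M2=541/636, M3=182/159, M4=-303/212, M5=0
seg 0: a=1, c=M0/2=0, d=(M1−M0)/(6·3)=-299/11448, b=Δ0−h0·(2M0+M1)/6=-973/1272
seg 1: a=-2, c=M1/2=-299/1272, d=(M2−M1)/(6·2)=35/318, b=Δ1−h1·(2M1+M2)/6=-935/636
seg 2: a=-5, c=M2/2=541/1272, d=(M3−M2)/(6·3)=187/11448, b=Δ2−h2·(2M2+M3)/6=-231/212
seg 3: a=-4, c=M3/2=91/159, d=(M4−M3)/(6·3)=-1637/11448, b=Δ3−h3·(2M3+M4)/6=807/424
seg 4: a=3, c=M4/2=-303/424, d=(M5−M4)/(6·1)=101/424, b=Δ4−h4·(2M4+M5)/6=313/212
t_q=23/4 → seg 2, τ=3/4; S=-5+-231/212·τ+541/1272·τ²+187/11448·τ³=-151177/27136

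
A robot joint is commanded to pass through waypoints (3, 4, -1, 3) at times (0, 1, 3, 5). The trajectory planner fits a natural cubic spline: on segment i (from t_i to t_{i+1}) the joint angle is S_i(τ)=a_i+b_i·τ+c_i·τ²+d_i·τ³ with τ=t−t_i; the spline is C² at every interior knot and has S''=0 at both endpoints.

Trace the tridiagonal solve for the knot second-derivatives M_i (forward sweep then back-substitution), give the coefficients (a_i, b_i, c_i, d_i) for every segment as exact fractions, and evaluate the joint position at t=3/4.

Δ: Δ0=1, Δ1=-5/2, Δ2=2
row 1: diag=6, rhs=-21; c'=1/3, d'=-7/2
row 2: denom=8−2·1/3=22/3; d'=(27−2·-7/2)/(22/3)=51/11
back: M2=51/11
back: M1=-7/2−1/3·51/11=-111/22
M: M0=0, M1=-111/22, M2=51/11, M3=0
seg 0: a=3, c=M0/2=0, d=(M1−M0)/(6·1)=-37/44, b=Δ0−h0·(2M0+M1)/6=81/44
seg 1: a=4, c=M1/2=-111/44, d=(M2−M1)/(6·2)=71/88, b=Δ1−h1·(2M1+M2)/6=-15/22
seg 2: a=-1, c=M2/2=51/22, d=(M3−M2)/(6·2)=-17/44, b=Δ2−h2·(2M2+M3)/6=-12/11
t_q=3/4 → seg 0, τ=3/4; S=3+81/44·τ+0·τ²+-37/44·τ³=11337/2816

  seg 0: a=3 b=81/44 c=0 d=-37/44
  seg 1: a=4 b=-15/22 c=-111/44 d=71/88
  seg 2: a=-1 b=-12/11 c=51/22 d=-17/44
S(3/4) = 11337/2816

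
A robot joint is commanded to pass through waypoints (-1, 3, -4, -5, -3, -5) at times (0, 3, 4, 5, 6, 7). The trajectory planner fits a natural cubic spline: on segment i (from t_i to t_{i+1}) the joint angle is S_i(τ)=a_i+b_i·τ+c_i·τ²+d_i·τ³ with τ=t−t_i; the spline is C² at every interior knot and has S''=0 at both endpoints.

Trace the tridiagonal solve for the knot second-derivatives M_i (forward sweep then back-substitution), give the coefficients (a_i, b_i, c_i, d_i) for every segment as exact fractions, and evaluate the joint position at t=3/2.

  seg 0: a=-1 b=6598/1299 c=0 d=-1622/3897
  seg 1: a=3 b=-8000/1299 c=-1622/433 d=3773/1299
  seg 2: a=-4 b=-6413/1299 c=2151/433 d=-1339/1299
  seg 3: a=-5 b=2476/1299 c=812/433 d=-2314/1299
  seg 4: a=-3 b=406/1299 c=-1502/433 d=1502/1299
S(3/2) = 9031/1732

Δ: Δ0=4/3, Δ1=-7, Δ2=-1, Δ3=2, Δ4=-2
row 1: diag=8, rhs=-50; c'=1/8, d'=-25/4
row 2: denom=4−1·1/8=31/8; d'=(36−1·-25/4)/(31/8)=338/31
row 3: denom=4−1·8/31=116/31; d'=(18−1·338/31)/(116/31)=55/29
row 4: denom=4−1·31/116=433/116; d'=(-24−1·55/29)/(433/116)=-3004/433
back: M4=-3004/433
back: M3=55/29−31/116·-3004/433=1624/433
back: M2=338/31−8/31·1624/433=4302/433
back: M1=-25/4−1/8·4302/433=-3244/433
M: M0=0, M1=-3244/433, M2=4302/433, M3=1624/433, M4=-3004/433, M5=0
seg 0: a=-1, c=M0/2=0, d=(M1−M0)/(6·3)=-1622/3897, b=Δ0−h0·(2M0+M1)/6=6598/1299
seg 1: a=3, c=M1/2=-1622/433, d=(M2−M1)/(6·1)=3773/1299, b=Δ1−h1·(2M1+M2)/6=-8000/1299
seg 2: a=-4, c=M2/2=2151/433, d=(M3−M2)/(6·1)=-1339/1299, b=Δ2−h2·(2M2+M3)/6=-6413/1299
seg 3: a=-5, c=M3/2=812/433, d=(M4−M3)/(6·1)=-2314/1299, b=Δ3−h3·(2M3+M4)/6=2476/1299
seg 4: a=-3, c=M4/2=-1502/433, d=(M5−M4)/(6·1)=1502/1299, b=Δ4−h4·(2M4+M5)/6=406/1299
t_q=3/2 → seg 0, τ=3/2; S=-1+6598/1299·τ+0·τ²+-1622/3897·τ³=9031/1732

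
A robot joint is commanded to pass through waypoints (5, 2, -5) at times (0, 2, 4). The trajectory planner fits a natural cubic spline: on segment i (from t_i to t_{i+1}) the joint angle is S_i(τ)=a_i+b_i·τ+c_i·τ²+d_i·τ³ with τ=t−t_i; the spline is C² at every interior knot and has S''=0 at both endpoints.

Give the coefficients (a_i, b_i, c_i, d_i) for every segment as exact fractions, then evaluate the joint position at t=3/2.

Δ: Δ0=-3/2, Δ1=-7/2
row 1: diag=8, rhs=-12; c'=1/4, d'=-3/2
back: M1=-3/2
M: M0=0, M1=-3/2, M2=0
seg 0: a=5, c=M0/2=0, d=(M1−M0)/(6·2)=-1/8, b=Δ0−h0·(2M0+M1)/6=-1
seg 1: a=2, c=M1/2=-3/4, d=(M2−M1)/(6·2)=1/8, b=Δ1−h1·(2M1+M2)/6=-5/2
t_q=3/2 → seg 0, τ=3/2; S=5+-1·τ+0·τ²+-1/8·τ³=197/64

  seg 0: a=5 b=-1 c=0 d=-1/8
  seg 1: a=2 b=-5/2 c=-3/4 d=1/8
S(3/2) = 197/64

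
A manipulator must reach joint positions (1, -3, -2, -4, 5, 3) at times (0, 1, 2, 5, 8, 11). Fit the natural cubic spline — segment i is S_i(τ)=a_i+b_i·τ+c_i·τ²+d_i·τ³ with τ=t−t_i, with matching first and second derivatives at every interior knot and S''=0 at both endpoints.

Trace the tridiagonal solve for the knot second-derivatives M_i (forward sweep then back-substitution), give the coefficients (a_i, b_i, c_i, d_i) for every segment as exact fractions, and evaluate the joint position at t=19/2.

Δ: Δ0=-4, Δ1=1, Δ2=-2/3, Δ3=3, Δ4=-2/3
row 1: diag=4, rhs=30; c'=1/4, d'=15/2
row 2: denom=8−1·1/4=31/4; d'=(-10−1·15/2)/(31/4)=-70/31
row 3: denom=12−3·12/31=336/31; d'=(22−3·-70/31)/(336/31)=223/84
row 4: denom=12−3·31/112=1251/112; d'=(-22−3·223/84)/(1251/112)=-3356/1251
back: M4=-3356/1251
back: M3=223/84−31/112·-3356/1251=4250/1251
back: M2=-70/31−12/31·4250/1251=-1490/417
back: M1=15/2−1/4·-1490/417=3500/417
M: M0=0, M1=3500/417, M2=-1490/417, M3=4250/1251, M4=-3356/1251, M5=0
seg 0: a=1, c=M0/2=0, d=(M1−M0)/(6·1)=1750/1251, b=Δ0−h0·(2M0+M1)/6=-6754/1251
seg 1: a=-3, c=M1/2=1750/417, d=(M2−M1)/(6·1)=-2495/1251, b=Δ1−h1·(2M1+M2)/6=-1504/1251
seg 2: a=-2, c=M2/2=-745/417, d=(M3−M2)/(6·3)=4360/11259, b=Δ2−h2·(2M2+M3)/6=1511/1251
seg 3: a=-4, c=M3/2=2125/1251, d=(M4−M3)/(6·3)=-3803/11259, b=Δ3−h3·(2M3+M4)/6=1181/1251
seg 4: a=5, c=M4/2=-1678/1251, d=(M5−M4)/(6·3)=1678/11259, b=Δ4−h4·(2M4+M5)/6=2522/1251
t_q=19/2 → seg 4, τ=3/2; S=5+2522/1251·τ+-1678/1251·τ²+1678/11259·τ³=3063/556

  seg 0: a=1 b=-6754/1251 c=0 d=1750/1251
  seg 1: a=-3 b=-1504/1251 c=1750/417 d=-2495/1251
  seg 2: a=-2 b=1511/1251 c=-745/417 d=4360/11259
  seg 3: a=-4 b=1181/1251 c=2125/1251 d=-3803/11259
  seg 4: a=5 b=2522/1251 c=-1678/1251 d=1678/11259
S(19/2) = 3063/556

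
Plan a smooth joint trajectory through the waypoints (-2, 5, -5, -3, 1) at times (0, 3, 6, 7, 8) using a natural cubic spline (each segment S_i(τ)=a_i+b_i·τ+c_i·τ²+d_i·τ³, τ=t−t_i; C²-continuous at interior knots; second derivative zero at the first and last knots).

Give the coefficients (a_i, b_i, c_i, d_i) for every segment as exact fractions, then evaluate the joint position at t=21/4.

  seg 0: a=-2 b=495/112 c=0 d=-701/3024
  seg 1: a=5 b=-103/56 c=-701/336 d=1601/3024
  seg 2: a=-5 b=-1/16 c=75/28 d=-69/112
  seg 3: a=-3 b=193/56 c=93/112 d=-31/112
S(21/4) = -26305/7168

Δ: Δ0=7/3, Δ1=-10/3, Δ2=2, Δ3=4
row 1: diag=12, rhs=-34; c'=1/4, d'=-17/6
row 2: denom=8−3·1/4=29/4; d'=(32−3·-17/6)/(29/4)=162/29
row 3: denom=4−1·4/29=112/29; d'=(12−1·162/29)/(112/29)=93/56
back: M3=93/56
back: M2=162/29−4/29·93/56=75/14
back: M1=-17/6−1/4·75/14=-701/168
M: M0=0, M1=-701/168, M2=75/14, M3=93/56, M4=0
seg 0: a=-2, c=M0/2=0, d=(M1−M0)/(6·3)=-701/3024, b=Δ0−h0·(2M0+M1)/6=495/112
seg 1: a=5, c=M1/2=-701/336, d=(M2−M1)/(6·3)=1601/3024, b=Δ1−h1·(2M1+M2)/6=-103/56
seg 2: a=-5, c=M2/2=75/28, d=(M3−M2)/(6·1)=-69/112, b=Δ2−h2·(2M2+M3)/6=-1/16
seg 3: a=-3, c=M3/2=93/112, d=(M4−M3)/(6·1)=-31/112, b=Δ3−h3·(2M3+M4)/6=193/56
t_q=21/4 → seg 1, τ=9/4; S=5+-103/56·τ+-701/336·τ²+1601/3024·τ³=-26305/7168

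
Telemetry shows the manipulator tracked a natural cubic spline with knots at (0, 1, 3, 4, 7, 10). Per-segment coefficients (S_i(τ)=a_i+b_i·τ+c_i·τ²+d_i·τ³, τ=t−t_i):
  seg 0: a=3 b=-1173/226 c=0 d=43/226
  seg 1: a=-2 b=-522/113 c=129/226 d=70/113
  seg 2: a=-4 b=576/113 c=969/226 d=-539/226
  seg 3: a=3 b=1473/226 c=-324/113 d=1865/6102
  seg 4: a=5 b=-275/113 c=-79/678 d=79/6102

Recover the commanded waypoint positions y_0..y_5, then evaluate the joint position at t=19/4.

y_0 = S_0(0) = a_0 = 3
y_1 = S_1(0) = a_1 = -2
y_2 = S_2(0) = a_2 = -4
y_3 = S_3(0) = a_3 = 3
y_4 = S_4(0) = a_4 = 5
y_5 = S_4(3) = -3
t_q=19/4 is in segment 3 (τ=3/4); S_3(τ)=92633/14464

y_0=3 y_1=-2 y_2=-4 y_3=3 y_4=5 y_5=-3
S(19/4) = 92633/14464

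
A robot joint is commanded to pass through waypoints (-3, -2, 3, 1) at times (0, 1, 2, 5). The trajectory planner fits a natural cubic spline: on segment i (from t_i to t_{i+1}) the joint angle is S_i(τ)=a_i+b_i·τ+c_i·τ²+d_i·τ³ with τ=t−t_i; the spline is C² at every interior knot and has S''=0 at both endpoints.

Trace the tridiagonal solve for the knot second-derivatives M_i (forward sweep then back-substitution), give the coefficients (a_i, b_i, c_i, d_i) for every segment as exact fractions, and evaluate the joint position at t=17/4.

Δ: Δ0=1, Δ1=5, Δ2=-2/3
row 1: diag=4, rhs=24; c'=1/4, d'=6
row 2: denom=8−1·1/4=31/4; d'=(-34−1·6)/(31/4)=-160/31
back: M2=-160/31
back: M1=6−1/4·-160/31=226/31
M: M0=0, M1=226/31, M2=-160/31, M3=0
seg 0: a=-3, c=M0/2=0, d=(M1−M0)/(6·1)=113/93, b=Δ0−h0·(2M0+M1)/6=-20/93
seg 1: a=-2, c=M1/2=113/31, d=(M2−M1)/(6·1)=-193/93, b=Δ1−h1·(2M1+M2)/6=319/93
seg 2: a=3, c=M2/2=-80/31, d=(M3−M2)/(6·3)=80/279, b=Δ2−h2·(2M2+M3)/6=418/93
t_q=17/4 → seg 2, τ=9/4; S=3+418/93·τ+-80/31·τ²+80/279·τ³=411/124

  seg 0: a=-3 b=-20/93 c=0 d=113/93
  seg 1: a=-2 b=319/93 c=113/31 d=-193/93
  seg 2: a=3 b=418/93 c=-80/31 d=80/279
S(17/4) = 411/124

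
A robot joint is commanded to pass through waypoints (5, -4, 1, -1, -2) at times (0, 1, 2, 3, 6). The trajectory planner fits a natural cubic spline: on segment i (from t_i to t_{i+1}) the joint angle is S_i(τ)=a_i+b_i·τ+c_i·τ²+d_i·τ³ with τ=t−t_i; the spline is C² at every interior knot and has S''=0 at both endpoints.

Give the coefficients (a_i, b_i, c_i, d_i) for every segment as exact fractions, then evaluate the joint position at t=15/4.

  seg 0: a=5 b=-4607/348 c=0 d=1475/348
  seg 1: a=-4 b=-91/174 c=1475/116 d=-2503/348
  seg 2: a=1 b=1159/348 c=-257/29 d=1229/348
  seg 3: a=-1 b=-661/174 c=201/116 d=-67/348
S(15/4) = -21943/7424

Δ: Δ0=-9, Δ1=5, Δ2=-2, Δ3=-1/3
row 1: diag=4, rhs=84; c'=1/4, d'=21
row 2: denom=4−1·1/4=15/4; d'=(-42−1·21)/(15/4)=-84/5
row 3: denom=8−1·4/15=116/15; d'=(10−1·-84/5)/(116/15)=201/58
back: M3=201/58
back: M2=-84/5−4/15·201/58=-514/29
back: M1=21−1/4·-514/29=1475/58
M: M0=0, M1=1475/58, M2=-514/29, M3=201/58, M4=0
seg 0: a=5, c=M0/2=0, d=(M1−M0)/(6·1)=1475/348, b=Δ0−h0·(2M0+M1)/6=-4607/348
seg 1: a=-4, c=M1/2=1475/116, d=(M2−M1)/(6·1)=-2503/348, b=Δ1−h1·(2M1+M2)/6=-91/174
seg 2: a=1, c=M2/2=-257/29, d=(M3−M2)/(6·1)=1229/348, b=Δ2−h2·(2M2+M3)/6=1159/348
seg 3: a=-1, c=M3/2=201/116, d=(M4−M3)/(6·3)=-67/348, b=Δ3−h3·(2M3+M4)/6=-661/174
t_q=15/4 → seg 3, τ=3/4; S=-1+-661/174·τ+201/116·τ²+-67/348·τ³=-21943/7424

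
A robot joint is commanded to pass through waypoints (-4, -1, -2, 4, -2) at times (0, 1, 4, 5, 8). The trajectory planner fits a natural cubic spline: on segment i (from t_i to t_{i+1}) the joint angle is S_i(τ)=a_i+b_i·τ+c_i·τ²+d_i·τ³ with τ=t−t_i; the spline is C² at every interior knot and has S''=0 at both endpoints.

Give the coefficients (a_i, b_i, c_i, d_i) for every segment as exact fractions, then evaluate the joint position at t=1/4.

Δ: Δ0=3, Δ1=-1/3, Δ2=6, Δ3=-2
row 1: diag=8, rhs=-20; c'=3/8, d'=-5/2
row 2: denom=8−3·3/8=55/8; d'=(38−3·-5/2)/(55/8)=364/55
row 3: denom=8−1·8/55=432/55; d'=(-48−1·364/55)/(432/55)=-751/108
back: M3=-751/108
back: M2=364/55−8/55·-751/108=206/27
back: M1=-5/2−3/8·206/27=-193/36
M: M0=0, M1=-193/36, M2=206/27, M3=-751/108, M4=0
seg 0: a=-4, c=M0/2=0, d=(M1−M0)/(6·1)=-193/216, b=Δ0−h0·(2M0+M1)/6=841/216
seg 1: a=-1, c=M1/2=-193/72, d=(M2−M1)/(6·3)=1403/1944, b=Δ1−h1·(2M1+M2)/6=131/108
seg 2: a=-2, c=M2/2=103/27, d=(M3−M2)/(6·1)=-175/72, b=Δ2−h2·(2M2+M3)/6=997/216
seg 3: a=4, c=M3/2=-751/216, d=(M4−M3)/(6·3)=751/1944, b=Δ3−h3·(2M3+M4)/6=535/108
t_q=1/4 → seg 0, τ=1/4; S=-4+841/216·τ+0·τ²+-193/216·τ³=-14011/4608

  seg 0: a=-4 b=841/216 c=0 d=-193/216
  seg 1: a=-1 b=131/108 c=-193/72 d=1403/1944
  seg 2: a=-2 b=997/216 c=103/27 d=-175/72
  seg 3: a=4 b=535/108 c=-751/216 d=751/1944
S(1/4) = -14011/4608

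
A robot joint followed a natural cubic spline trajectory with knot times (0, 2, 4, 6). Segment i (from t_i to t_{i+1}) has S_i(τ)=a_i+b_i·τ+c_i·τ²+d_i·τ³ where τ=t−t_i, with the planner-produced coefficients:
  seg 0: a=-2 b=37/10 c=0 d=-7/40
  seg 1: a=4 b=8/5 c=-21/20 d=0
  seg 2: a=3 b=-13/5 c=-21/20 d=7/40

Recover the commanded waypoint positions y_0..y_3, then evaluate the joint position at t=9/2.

y_0 = S_0(0) = a_0 = -2
y_1 = S_1(0) = a_1 = 4
y_2 = S_2(0) = a_2 = 3
y_3 = S_2(2) = -5
t_q=9/2 is in segment 2 (τ=1/2); S_2(τ)=467/320

y_0=-2 y_1=4 y_2=3 y_3=-5
S(9/2) = 467/320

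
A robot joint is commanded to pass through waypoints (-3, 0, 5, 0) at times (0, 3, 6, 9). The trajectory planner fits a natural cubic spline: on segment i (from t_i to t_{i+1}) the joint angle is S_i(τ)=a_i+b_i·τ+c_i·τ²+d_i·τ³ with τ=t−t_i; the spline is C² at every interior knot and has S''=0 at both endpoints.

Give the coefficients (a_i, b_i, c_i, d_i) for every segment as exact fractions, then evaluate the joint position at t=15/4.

Δ: Δ0=1, Δ1=5/3, Δ2=-5/3
row 1: diag=12, rhs=4; c'=1/4, d'=1/3
row 2: denom=12−3·1/4=45/4; d'=(-20−3·1/3)/(45/4)=-28/15
back: M2=-28/15
back: M1=1/3−1/4·-28/15=4/5
M: M0=0, M1=4/5, M2=-28/15, M3=0
seg 0: a=-3, c=M0/2=0, d=(M1−M0)/(6·3)=2/45, b=Δ0−h0·(2M0+M1)/6=3/5
seg 1: a=0, c=M1/2=2/5, d=(M2−M1)/(6·3)=-4/27, b=Δ1−h1·(2M1+M2)/6=9/5
seg 2: a=5, c=M2/2=-14/15, d=(M3−M2)/(6·3)=14/135, b=Δ2−h2·(2M2+M3)/6=1/5
t_q=15/4 → seg 1, τ=3/4; S=0+9/5·τ+2/5·τ²+-4/27·τ³=121/80

  seg 0: a=-3 b=3/5 c=0 d=2/45
  seg 1: a=0 b=9/5 c=2/5 d=-4/27
  seg 2: a=5 b=1/5 c=-14/15 d=14/135
S(15/4) = 121/80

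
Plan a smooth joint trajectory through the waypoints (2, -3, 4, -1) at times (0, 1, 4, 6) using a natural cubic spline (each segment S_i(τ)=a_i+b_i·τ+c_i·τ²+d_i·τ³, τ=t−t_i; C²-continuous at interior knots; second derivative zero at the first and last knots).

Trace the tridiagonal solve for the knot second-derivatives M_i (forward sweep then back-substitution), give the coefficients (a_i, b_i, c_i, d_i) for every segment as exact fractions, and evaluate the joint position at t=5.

  seg 0: a=2 b=-2657/426 c=0 d=527/426
  seg 1: a=-3 b=-538/213 c=527/142 d=-99/142
  seg 2: a=4 b=391/426 c=-182/71 d=91/213
S(5) = 395/142

Δ: Δ0=-5, Δ1=7/3, Δ2=-5/2
row 1: diag=8, rhs=44; c'=3/8, d'=11/2
row 2: denom=10−3·3/8=71/8; d'=(-29−3·11/2)/(71/8)=-364/71
back: M2=-364/71
back: M1=11/2−3/8·-364/71=527/71
M: M0=0, M1=527/71, M2=-364/71, M3=0
seg 0: a=2, c=M0/2=0, d=(M1−M0)/(6·1)=527/426, b=Δ0−h0·(2M0+M1)/6=-2657/426
seg 1: a=-3, c=M1/2=527/142, d=(M2−M1)/(6·3)=-99/142, b=Δ1−h1·(2M1+M2)/6=-538/213
seg 2: a=4, c=M2/2=-182/71, d=(M3−M2)/(6·2)=91/213, b=Δ2−h2·(2M2+M3)/6=391/426
t_q=5 → seg 2, τ=1; S=4+391/426·τ+-182/71·τ²+91/213·τ³=395/142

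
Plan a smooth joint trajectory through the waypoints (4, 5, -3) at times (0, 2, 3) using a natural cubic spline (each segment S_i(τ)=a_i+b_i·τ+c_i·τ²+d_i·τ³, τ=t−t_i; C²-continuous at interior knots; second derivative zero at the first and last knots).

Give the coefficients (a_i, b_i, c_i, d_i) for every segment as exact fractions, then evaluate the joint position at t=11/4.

Δ: Δ0=1/2, Δ1=-8
row 1: diag=6, rhs=-51; c'=1/6, d'=-17/2
back: M1=-17/2
M: M0=0, M1=-17/2, M2=0
seg 0: a=4, c=M0/2=0, d=(M1−M0)/(6·2)=-17/24, b=Δ0−h0·(2M0+M1)/6=10/3
seg 1: a=5, c=M1/2=-17/4, d=(M2−M1)/(6·1)=17/12, b=Δ1−h1·(2M1+M2)/6=-31/6
t_q=11/4 → seg 1, τ=3/4; S=5+-31/6·τ+-17/4·τ²+17/12·τ³=-171/256

  seg 0: a=4 b=10/3 c=0 d=-17/24
  seg 1: a=5 b=-31/6 c=-17/4 d=17/12
S(11/4) = -171/256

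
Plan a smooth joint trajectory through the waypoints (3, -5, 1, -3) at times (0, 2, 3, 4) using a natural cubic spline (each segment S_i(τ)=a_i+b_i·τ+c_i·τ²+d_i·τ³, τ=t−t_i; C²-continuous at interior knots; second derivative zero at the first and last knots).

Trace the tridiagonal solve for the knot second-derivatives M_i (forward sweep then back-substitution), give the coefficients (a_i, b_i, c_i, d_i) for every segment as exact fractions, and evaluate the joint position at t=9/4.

Δ: Δ0=-4, Δ1=6, Δ2=-4
row 1: diag=6, rhs=60; c'=1/6, d'=10
row 2: denom=4−1·1/6=23/6; d'=(-60−1·10)/(23/6)=-420/23
back: M2=-420/23
back: M1=10−1/6·-420/23=300/23
M: M0=0, M1=300/23, M2=-420/23, M3=0
seg 0: a=3, c=M0/2=0, d=(M1−M0)/(6·2)=25/23, b=Δ0−h0·(2M0+M1)/6=-192/23
seg 1: a=-5, c=M1/2=150/23, d=(M2−M1)/(6·1)=-120/23, b=Δ1−h1·(2M1+M2)/6=108/23
seg 2: a=1, c=M2/2=-210/23, d=(M3−M2)/(6·1)=70/23, b=Δ2−h2·(2M2+M3)/6=48/23
t_q=9/4 → seg 1, τ=1/4; S=-5+108/23·τ+150/23·τ²+-120/23·τ³=-7/2

  seg 0: a=3 b=-192/23 c=0 d=25/23
  seg 1: a=-5 b=108/23 c=150/23 d=-120/23
  seg 2: a=1 b=48/23 c=-210/23 d=70/23
S(9/4) = -7/2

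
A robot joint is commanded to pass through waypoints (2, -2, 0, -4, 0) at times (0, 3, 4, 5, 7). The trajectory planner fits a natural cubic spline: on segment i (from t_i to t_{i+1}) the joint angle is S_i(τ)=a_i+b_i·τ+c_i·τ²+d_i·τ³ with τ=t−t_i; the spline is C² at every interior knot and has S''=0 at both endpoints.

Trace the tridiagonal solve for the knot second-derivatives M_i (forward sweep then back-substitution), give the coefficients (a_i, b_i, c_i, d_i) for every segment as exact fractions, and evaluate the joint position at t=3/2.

Δ: Δ0=-4/3, Δ1=2, Δ2=-4, Δ3=2
row 1: diag=8, rhs=20; c'=1/8, d'=5/2
row 2: denom=4−1·1/8=31/8; d'=(-36−1·5/2)/(31/8)=-308/31
row 3: denom=6−1·8/31=178/31; d'=(36−1·-308/31)/(178/31)=8
back: M3=8
back: M2=-308/31−8/31·8=-12
back: M1=5/2−1/8·-12=4
M: M0=0, M1=4, M2=-12, M3=8, M4=0
seg 0: a=2, c=M0/2=0, d=(M1−M0)/(6·3)=2/9, b=Δ0−h0·(2M0+M1)/6=-10/3
seg 1: a=-2, c=M1/2=2, d=(M2−M1)/(6·1)=-8/3, b=Δ1−h1·(2M1+M2)/6=8/3
seg 2: a=0, c=M2/2=-6, d=(M3−M2)/(6·1)=10/3, b=Δ2−h2·(2M2+M3)/6=-4/3
seg 3: a=-4, c=M3/2=4, d=(M4−M3)/(6·2)=-2/3, b=Δ3−h3·(2M3+M4)/6=-10/3
t_q=3/2 → seg 0, τ=3/2; S=2+-10/3·τ+0·τ²+2/9·τ³=-9/4

  seg 0: a=2 b=-10/3 c=0 d=2/9
  seg 1: a=-2 b=8/3 c=2 d=-8/3
  seg 2: a=0 b=-4/3 c=-6 d=10/3
  seg 3: a=-4 b=-10/3 c=4 d=-2/3
S(3/2) = -9/4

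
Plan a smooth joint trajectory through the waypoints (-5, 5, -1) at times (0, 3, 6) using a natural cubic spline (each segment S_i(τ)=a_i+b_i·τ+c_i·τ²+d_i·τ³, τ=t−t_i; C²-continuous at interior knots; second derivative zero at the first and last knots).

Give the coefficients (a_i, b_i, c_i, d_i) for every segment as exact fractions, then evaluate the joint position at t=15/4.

  seg 0: a=-5 b=14/3 c=0 d=-4/27
  seg 1: a=5 b=2/3 c=-4/3 d=4/27
S(15/4) = 77/16

Δ: Δ0=10/3, Δ1=-2
row 1: diag=12, rhs=-32; c'=1/4, d'=-8/3
back: M1=-8/3
M: M0=0, M1=-8/3, M2=0
seg 0: a=-5, c=M0/2=0, d=(M1−M0)/(6·3)=-4/27, b=Δ0−h0·(2M0+M1)/6=14/3
seg 1: a=5, c=M1/2=-4/3, d=(M2−M1)/(6·3)=4/27, b=Δ1−h1·(2M1+M2)/6=2/3
t_q=15/4 → seg 1, τ=3/4; S=5+2/3·τ+-4/3·τ²+4/27·τ³=77/16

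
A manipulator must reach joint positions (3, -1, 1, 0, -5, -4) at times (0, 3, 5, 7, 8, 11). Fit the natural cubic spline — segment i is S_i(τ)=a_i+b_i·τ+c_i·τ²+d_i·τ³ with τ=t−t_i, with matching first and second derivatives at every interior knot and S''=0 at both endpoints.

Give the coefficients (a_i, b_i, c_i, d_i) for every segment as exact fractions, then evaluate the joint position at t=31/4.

Δ: Δ0=-4/3, Δ1=1, Δ2=-1/2, Δ3=-5, Δ4=1/3
row 1: diag=10, rhs=14; c'=1/5, d'=7/5
row 2: denom=8−2·1/5=38/5; d'=(-9−2·7/5)/(38/5)=-59/38
row 3: denom=6−2·5/19=104/19; d'=(-27−2·-59/38)/(104/19)=-227/52
row 4: denom=8−1·19/104=813/104; d'=(32−1·-227/52)/(813/104)=3782/813
back: M4=3782/813
back: M3=-227/52−19/104·3782/813=-4240/813
back: M2=-59/38−5/19·-4240/813=-293/1626
back: M1=7/5−1/5·-293/1626=2335/1626
M: M0=0, M1=2335/1626, M2=-293/1626, M3=-4240/813, M4=3782/813, M5=0
seg 0: a=3, c=M0/2=0, d=(M1−M0)/(6·3)=2335/29268, b=Δ0−h0·(2M0+M1)/6=-6671/3252
seg 1: a=-1, c=M1/2=2335/3252, d=(M2−M1)/(6·2)=-73/542, b=Δ1−h1·(2M1+M2)/6=167/1626
seg 2: a=1, c=M2/2=-293/3252, d=(M3−M2)/(6·2)=-2729/6504, b=Δ2−h2·(2M2+M3)/6=2209/1626
seg 3: a=0, c=M3/2=-2120/813, d=(M4−M3)/(6·1)=1337/813, b=Δ3−h3·(2M3+M4)/6=-1094/271
seg 4: a=-5, c=M4/2=1891/813, d=(M5−M4)/(6·3)=-1891/7317, b=Δ4−h4·(2M4+M5)/6=-3511/813
t_q=31/4 → seg 3, τ=3/4; S=0+-1094/271·τ+-2120/813·τ²+1337/813·τ³=-65919/17344

  seg 0: a=3 b=-6671/3252 c=0 d=2335/29268
  seg 1: a=-1 b=167/1626 c=2335/3252 d=-73/542
  seg 2: a=1 b=2209/1626 c=-293/3252 d=-2729/6504
  seg 3: a=0 b=-1094/271 c=-2120/813 d=1337/813
  seg 4: a=-5 b=-3511/813 c=1891/813 d=-1891/7317
S(31/4) = -65919/17344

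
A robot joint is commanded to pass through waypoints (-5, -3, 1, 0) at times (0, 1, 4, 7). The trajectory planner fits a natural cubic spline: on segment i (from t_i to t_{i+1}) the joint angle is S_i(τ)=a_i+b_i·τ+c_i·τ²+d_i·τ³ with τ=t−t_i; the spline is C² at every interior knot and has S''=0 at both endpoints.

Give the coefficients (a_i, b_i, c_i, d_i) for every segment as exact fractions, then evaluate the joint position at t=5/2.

  seg 0: a=-5 b=59/29 c=0 d=-1/29
  seg 1: a=-3 b=56/29 c=-3/29 d=-25/783
  seg 2: a=1 b=13/29 c=-34/87 d=34/783
S(5/2) = -103/232

Δ: Δ0=2, Δ1=4/3, Δ2=-1/3
row 1: diag=8, rhs=-4; c'=3/8, d'=-1/2
row 2: denom=12−3·3/8=87/8; d'=(-10−3·-1/2)/(87/8)=-68/87
back: M2=-68/87
back: M1=-1/2−3/8·-68/87=-6/29
M: M0=0, M1=-6/29, M2=-68/87, M3=0
seg 0: a=-5, c=M0/2=0, d=(M1−M0)/(6·1)=-1/29, b=Δ0−h0·(2M0+M1)/6=59/29
seg 1: a=-3, c=M1/2=-3/29, d=(M2−M1)/(6·3)=-25/783, b=Δ1−h1·(2M1+M2)/6=56/29
seg 2: a=1, c=M2/2=-34/87, d=(M3−M2)/(6·3)=34/783, b=Δ2−h2·(2M2+M3)/6=13/29
t_q=5/2 → seg 1, τ=3/2; S=-3+56/29·τ+-3/29·τ²+-25/783·τ³=-103/232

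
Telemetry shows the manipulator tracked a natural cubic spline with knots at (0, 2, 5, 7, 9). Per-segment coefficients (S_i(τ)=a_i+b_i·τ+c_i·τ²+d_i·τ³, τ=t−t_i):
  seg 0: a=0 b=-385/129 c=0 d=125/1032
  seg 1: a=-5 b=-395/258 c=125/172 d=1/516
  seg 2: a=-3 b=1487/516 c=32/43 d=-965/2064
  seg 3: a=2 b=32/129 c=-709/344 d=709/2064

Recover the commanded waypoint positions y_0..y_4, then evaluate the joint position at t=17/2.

y_0 = S_0(0) = a_0 = 0
y_1 = S_1(0) = a_1 = -5
y_2 = S_2(0) = a_2 = -3
y_3 = S_3(0) = a_3 = 2
y_4 = S_3(2) = -3
t_q=17/2 is in segment 3 (τ=3/2); S_3(τ)=-6087/5504

y_0=0 y_1=-5 y_2=-3 y_3=2 y_4=-3
S(17/2) = -6087/5504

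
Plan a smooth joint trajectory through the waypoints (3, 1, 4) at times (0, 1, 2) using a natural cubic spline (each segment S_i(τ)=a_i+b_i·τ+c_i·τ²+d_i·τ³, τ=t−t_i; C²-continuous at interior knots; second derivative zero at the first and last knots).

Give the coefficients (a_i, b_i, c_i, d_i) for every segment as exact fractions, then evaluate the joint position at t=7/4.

  seg 0: a=3 b=-13/4 c=0 d=5/4
  seg 1: a=1 b=1/2 c=15/4 d=-5/4
S(7/4) = 757/256

Δ: Δ0=-2, Δ1=3
row 1: diag=4, rhs=30; c'=1/4, d'=15/2
back: M1=15/2
M: M0=0, M1=15/2, M2=0
seg 0: a=3, c=M0/2=0, d=(M1−M0)/(6·1)=5/4, b=Δ0−h0·(2M0+M1)/6=-13/4
seg 1: a=1, c=M1/2=15/4, d=(M2−M1)/(6·1)=-5/4, b=Δ1−h1·(2M1+M2)/6=1/2
t_q=7/4 → seg 1, τ=3/4; S=1+1/2·τ+15/4·τ²+-5/4·τ³=757/256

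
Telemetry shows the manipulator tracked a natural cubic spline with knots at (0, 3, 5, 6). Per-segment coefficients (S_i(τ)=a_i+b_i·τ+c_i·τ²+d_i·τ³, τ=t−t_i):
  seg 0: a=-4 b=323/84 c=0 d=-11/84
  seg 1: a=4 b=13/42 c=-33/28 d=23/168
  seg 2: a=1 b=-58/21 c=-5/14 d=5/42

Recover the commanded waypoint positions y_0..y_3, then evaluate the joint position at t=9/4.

y_0=-4 y_1=4 y_2=1 y_3=-2
S(9/4) = 809/256

y_0 = S_0(0) = a_0 = -4
y_1 = S_1(0) = a_1 = 4
y_2 = S_2(0) = a_2 = 1
y_3 = S_2(1) = -2
t_q=9/4 is in segment 0 (τ=9/4); S_0(τ)=809/256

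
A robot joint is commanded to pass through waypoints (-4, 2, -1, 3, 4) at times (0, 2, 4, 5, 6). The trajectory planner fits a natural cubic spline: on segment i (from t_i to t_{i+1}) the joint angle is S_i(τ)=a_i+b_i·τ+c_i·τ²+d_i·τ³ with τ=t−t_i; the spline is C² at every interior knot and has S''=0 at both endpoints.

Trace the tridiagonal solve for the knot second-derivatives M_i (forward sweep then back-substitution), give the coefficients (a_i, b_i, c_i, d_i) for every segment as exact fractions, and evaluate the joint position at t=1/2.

Δ: Δ0=3, Δ1=-3/2, Δ2=4, Δ3=1
row 1: diag=8, rhs=-27; c'=1/4, d'=-27/8
row 2: denom=6−2·1/4=11/2; d'=(33−2·-27/8)/(11/2)=159/22
row 3: denom=4−1·2/11=42/11; d'=(-18−1·159/22)/(42/11)=-185/28
back: M3=-185/28
back: M2=159/22−2/11·-185/28=59/7
back: M1=-27/8−1/4·59/7=-307/56
M: M0=0, M1=-307/56, M2=59/7, M3=-185/28, M4=0
seg 0: a=-4, c=M0/2=0, d=(M1−M0)/(6·2)=-307/672, b=Δ0−h0·(2M0+M1)/6=811/168
seg 1: a=2, c=M1/2=-307/112, d=(M2−M1)/(6·2)=779/672, b=Δ1−h1·(2M1+M2)/6=-55/84
seg 2: a=-1, c=M2/2=59/14, d=(M3−M2)/(6·1)=-421/168, b=Δ2−h2·(2M2+M3)/6=55/24
seg 3: a=3, c=M3/2=-185/56, d=(M4−M3)/(6·1)=185/168, b=Δ3−h3·(2M3+M4)/6=269/84
t_q=1/2 → seg 0, τ=1/2; S=-4+811/168·τ+0·τ²+-307/672·τ³=-2945/1792

  seg 0: a=-4 b=811/168 c=0 d=-307/672
  seg 1: a=2 b=-55/84 c=-307/112 d=779/672
  seg 2: a=-1 b=55/24 c=59/14 d=-421/168
  seg 3: a=3 b=269/84 c=-185/56 d=185/168
S(1/2) = -2945/1792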